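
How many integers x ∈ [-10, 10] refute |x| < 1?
Counterexamples in [-10, 10]: {-10, -9, -8, -7, -6, -5, -4, -3, -2, -1, 1, 2, 3, 4, 5, 6, 7, 8, 9, 10}.

Counting them gives 20 values.

Answer: 20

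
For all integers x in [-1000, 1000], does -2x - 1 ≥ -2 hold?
The claim fails at x = 1:
x = 1: LHS = -2·1 - 1 = -3; -3 ≥ -2 — FAILS

Because a single integer refutes it, the statement is false.

Answer: False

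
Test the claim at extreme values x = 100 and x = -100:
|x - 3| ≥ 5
x = 100: LHS = |100 - 3| = |97| = 97; 97 ≥ 5 — holds
x = -100: LHS = |(-100) - 3| = |-103| = 103; 103 ≥ 5 — holds

Answer: Yes, holds for both x = 100 and x = -100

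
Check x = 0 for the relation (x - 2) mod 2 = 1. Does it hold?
x = 0: LHS = (0 - 2) mod 2 = (-2) mod 2 = 0; 0 = 1 — FAILS

The relation fails at x = 0, so x = 0 is a counterexample.

Answer: No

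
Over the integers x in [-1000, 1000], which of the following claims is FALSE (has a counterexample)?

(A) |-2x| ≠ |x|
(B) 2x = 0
(A) x = 0: LHS = |-2·0| = |0| = 0, RHS = |0| = 0; 0 ≠ 0 — FAILS
(B) x = 1: LHS = 2·1 = 2; 2 = 0 — FAILS

Answer: Both A and B are false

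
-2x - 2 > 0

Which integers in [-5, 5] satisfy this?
Holds for: {-5, -4, -3, -2}
Fails for: {-1, 0, 1, 2, 3, 4, 5}

Answer: {-5, -4, -3, -2}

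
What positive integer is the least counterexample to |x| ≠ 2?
Testing positive integers:
x = 1: LHS = |1| = 1; 1 ≠ 2 — holds
x = 2: LHS = |2| = 2; 2 ≠ 2 — FAILS  ← smallest positive counterexample

Answer: x = 2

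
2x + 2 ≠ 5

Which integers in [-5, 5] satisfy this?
Track d = LHS − RHS over the integers in [-5, 5]. Equality would need d = 0, but d changes sign only between consecutive integers, jumping over 0:
x = 1: LHS = 2·1 + 2 = 4; 4 ≠ 5 — holds  (d = -1)
x = 2: LHS = 2·2 + 2 = 6; 6 ≠ 5 — holds  (d = 1)
Away from these crossings d keeps a constant sign, and checking every integer in [-5, 5] confirms d ≠ 0 throughout. Hence the two sides are never equal, so the relation holds for every integer in [-5, 5].

Answer: All integers in [-5, 5]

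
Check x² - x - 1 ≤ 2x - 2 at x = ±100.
x = 100: LHS = 100² - 100 - 1 = 9899, RHS = 2·100 - 2 = 198; 9899 ≤ 198 — FAILS
x = -100: LHS = (-100)² - (-100) - 1 = 10099, RHS = 2·(-100) - 2 = -202; 10099 ≤ -202 — FAILS

Answer: No, fails for both x = 100 and x = -100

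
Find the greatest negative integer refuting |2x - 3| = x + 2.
Testing negative integers from -1 downward:
x = -1: LHS = |2·(-1) - 3| = |-5| = 5, RHS = (-1) + 2 = 1; 5 = 1 — FAILS  ← closest negative counterexample to 0

Answer: x = -1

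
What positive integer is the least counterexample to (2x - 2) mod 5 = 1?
Testing positive integers:
x = 1: LHS = (2·1 - 2) mod 5 = 0 mod 5 = 0; 0 = 1 — FAILS  ← smallest positive counterexample

Answer: x = 1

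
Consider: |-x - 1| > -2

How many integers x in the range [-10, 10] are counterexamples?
An absolute value is never negative, so the left side is ≥ 0 for every x, while the right side is -2. Tightest case in [-10, 10] is x = -1:
x = -1: LHS = |-(-1) - 1| = |0| = 0; 0 > -2 — holds
Hence LHS − RHS is never zero or negative, i.e. LHS > RHS throughout, so the relation holds for every integer in [-10, 10].

No counterexample appears in that range.

Answer: 0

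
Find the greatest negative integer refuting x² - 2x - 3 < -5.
Testing negative integers from -1 downward:
x = -1: LHS = (-1)² - 2·(-1) - 3 = 0; 0 < -5 — FAILS  ← closest negative counterexample to 0

Answer: x = -1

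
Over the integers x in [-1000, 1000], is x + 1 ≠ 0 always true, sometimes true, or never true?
Holds at x = 0: LHS = 0 + 1 = 1; 1 ≠ 0 — holds
Fails at x = -1: LHS = (-1) + 1 = 0; 0 ≠ 0 — FAILS
It is satisfied by some integers in the range but not all.

Answer: Sometimes true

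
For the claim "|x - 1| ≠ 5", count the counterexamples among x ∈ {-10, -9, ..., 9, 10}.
Counterexamples in [-10, 10]: {-4, 6}.

Counting them gives 2 values.

Answer: 2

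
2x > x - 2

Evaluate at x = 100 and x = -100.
x = 100: LHS = 2·100 = 200, RHS = 100 - 2 = 98; 200 > 98 — holds
x = -100: LHS = 2·(-100) = -200, RHS = (-100) - 2 = -102; -200 > -102 — FAILS

Answer: Partially: holds for x = 100, fails for x = -100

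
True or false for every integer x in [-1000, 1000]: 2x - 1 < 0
The claim fails at x = 1:
x = 1: LHS = 2·1 - 1 = 1; 1 < 0 — FAILS

Because a single integer refutes it, the statement is false.

Answer: False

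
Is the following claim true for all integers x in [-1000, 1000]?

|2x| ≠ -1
An absolute value is never negative, so the left side is ≥ 0 for every x, while the right side is -1. Tightest case in [-1000, 1000] is x = 0:
x = 0: LHS = |2·0| = |0| = 0; 0 ≠ -1 — holds
Hence LHS − RHS is never 0, i.e. the two sides are never equal, so the relation holds for every integer in [-1000, 1000].

No counterexample exists.

Answer: True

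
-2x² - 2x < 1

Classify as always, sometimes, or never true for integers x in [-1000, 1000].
Over all integers in [-1000, 1000], LHS − RHS is largest at x = 0, where it equals -1:
x = 0: LHS = -2·0² - 2·0 = 0; 0 < 1 — holds
At the ends of the range:
x = -1000: LHS = -2·(-1000)² - 2·(-1000) = -1998000; -1998000 < 1 — holds
x = 1000: LHS = -2·1000² - 2·1000 = -2002000; -2002000 < 1 — holds
Hence LHS − RHS is never zero or positive, i.e. LHS < RHS throughout, so the relation holds for every integer in [-1000, 1000].

No counterexample exists.

Answer: Always true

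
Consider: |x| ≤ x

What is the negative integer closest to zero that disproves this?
Testing negative integers from -1 downward:
x = -1: LHS = |-1| = 1; 1 ≤ -1 — FAILS  ← closest negative counterexample to 0

Answer: x = -1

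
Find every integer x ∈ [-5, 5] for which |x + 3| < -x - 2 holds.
Holds for: {-5, -4, -3}
Fails for: {-2, -1, 0, 1, 2, 3, 4, 5}

Answer: {-5, -4, -3}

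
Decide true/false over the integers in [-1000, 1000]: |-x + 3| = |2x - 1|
The claim fails at x = 0:
x = 0: LHS = |-0 + 3| = |3| = 3, RHS = |2·0 - 1| = |-1| = 1; 3 = 1 — FAILS

Because a single integer refutes it, the statement is false.

Answer: False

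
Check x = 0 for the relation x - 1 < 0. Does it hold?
x = 0: LHS = 0 - 1 = -1; -1 < 0 — holds

The relation is satisfied at x = 0.

Answer: Yes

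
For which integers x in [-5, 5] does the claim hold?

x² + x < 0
Over all integers in [-5, 5], LHS − RHS is smallest at x = 0, where it equals 0:
x = 0: LHS = 0² + 0 = 0; 0 < 0 — FAILS
At the ends of the range:
x = -5: LHS = (-5)² + (-5) = 20; 20 < 0 — FAILS
x = 5: LHS = 5² + 5 = 30; 30 < 0 — FAILS
Hence LHS − RHS is never negative, i.e. LHS ≥ RHS throughout, so the claimed relation (<) fails for every integer in [-5, 5].

Answer: None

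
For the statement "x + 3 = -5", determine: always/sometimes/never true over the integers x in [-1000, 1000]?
Holds at x = -8: LHS = (-8) + 3 = -5; -5 = -5 — holds
Fails at x = 0: LHS = 0 + 3 = 3; 3 = -5 — FAILS
It is satisfied by some integers in the range but not all.

Answer: Sometimes true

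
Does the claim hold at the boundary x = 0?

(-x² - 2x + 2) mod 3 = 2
x = 0: LHS = (-0² - 2·0 + 2) mod 3 = 2 mod 3 = 2; 2 = 2 — holds

The relation is satisfied at x = 0.

Answer: Yes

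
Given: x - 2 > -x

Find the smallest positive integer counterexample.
Testing positive integers:
x = 1: LHS = 1 - 2 = -1; -1 > -1 — FAILS  ← smallest positive counterexample

Answer: x = 1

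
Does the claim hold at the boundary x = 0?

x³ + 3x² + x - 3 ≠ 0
x = 0: LHS = 0³ + 3·0² + 0 - 3 = -3; -3 ≠ 0 — holds

The relation is satisfied at x = 0.

Answer: Yes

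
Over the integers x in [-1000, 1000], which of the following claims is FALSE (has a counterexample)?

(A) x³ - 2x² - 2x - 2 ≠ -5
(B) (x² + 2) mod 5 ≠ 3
(A) x = 1: LHS = 1³ - 2·1² - 2·1 - 2 = -5; -5 ≠ -5 — FAILS
(B) x = 1: LHS = (1² + 2) mod 5 = 3 mod 5 = 3; 3 ≠ 3 — FAILS

Answer: Both A and B are false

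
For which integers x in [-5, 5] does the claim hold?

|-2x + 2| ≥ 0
An absolute value is never negative, so the left side is ≥ 0 for every x, while the right side is 0. Tightest case in [-5, 5] is x = 1:
x = 1: LHS = |-2·1 + 2| = |0| = 0; 0 ≥ 0 — holds
Hence LHS − RHS is never negative, i.e. LHS ≥ RHS throughout, so the relation holds for every integer in [-5, 5].

Answer: All integers in [-5, 5]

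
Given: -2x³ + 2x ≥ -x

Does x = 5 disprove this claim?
Substitute x = 5 into the relation:
x = 5: LHS = -2·5³ + 2·5 = -240; -240 ≥ -5 — FAILS

Since the claim fails at x = 5, this value is a counterexample.

Answer: Yes, x = 5 is a counterexample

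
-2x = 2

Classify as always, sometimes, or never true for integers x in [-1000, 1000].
Holds at x = -1: LHS = -2·(-1) = 2; 2 = 2 — holds
Fails at x = 0: LHS = -2·0 = 0; 0 = 2 — FAILS
It is satisfied by some integers in the range but not all.

Answer: Sometimes true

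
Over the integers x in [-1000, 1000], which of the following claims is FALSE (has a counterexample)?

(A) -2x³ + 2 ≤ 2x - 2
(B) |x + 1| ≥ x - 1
(A) x = 0: LHS = -2·0³ + 2 = 2, RHS = 2·0 - 2 = -2; 2 ≤ -2 — FAILS

(B) Over all integers in [-1000, 1000], LHS − RHS is smallest at x = 0, where it equals 2:
x = 0: LHS = |0 + 1| = |1| = 1, RHS = 0 - 1 = -1; 1 ≥ -1 — holds
At the ends of the range:
x = -1000: LHS = |(-1000) + 1| = |-999| = 999, RHS = (-1000) - 1 = -1001; 999 ≥ -1001 — holds
x = 1000: LHS = |1000 + 1| = |1001| = 1001, RHS = 1000 - 1 = 999; 1001 ≥ 999 — holds
Hence LHS − RHS is never negative, i.e. LHS ≥ RHS throughout, so the relation holds for every integer in [-1000, 1000].

Only (A) has a counterexample.

Answer: A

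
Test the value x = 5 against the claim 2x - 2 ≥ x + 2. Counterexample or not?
Substitute x = 5 into the relation:
x = 5: LHS = 2·5 - 2 = 8, RHS = 5 + 2 = 7; 8 ≥ 7 — holds

The claim holds here, so x = 5 is not a counterexample. (A counterexample exists elsewhere, e.g. x = 0.)

Answer: No, x = 5 is not a counterexample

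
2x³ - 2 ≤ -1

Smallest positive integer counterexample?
Testing positive integers:
x = 1: LHS = 2·1³ - 2 = 0; 0 ≤ -1 — FAILS  ← smallest positive counterexample

Answer: x = 1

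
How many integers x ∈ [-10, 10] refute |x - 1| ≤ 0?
Counterexamples in [-10, 10]: {-10, -9, -8, -7, -6, -5, -4, -3, -2, -1, 0, 2, 3, 4, 5, 6, 7, 8, 9, 10}.

Counting them gives 20 values.

Answer: 20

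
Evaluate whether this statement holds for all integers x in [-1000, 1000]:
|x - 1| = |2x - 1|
The claim fails at x = 1:
x = 1: LHS = |1 - 1| = |0| = 0, RHS = |2·1 - 1| = |1| = 1; 0 = 1 — FAILS

Because a single integer refutes it, the statement is false.

Answer: False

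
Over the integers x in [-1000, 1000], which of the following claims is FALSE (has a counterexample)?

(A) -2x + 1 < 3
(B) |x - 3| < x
(A) x = -1: LHS = -2·(-1) + 1 = 3; 3 < 3 — FAILS
(B) x = 0: LHS = |0 - 3| = |-3| = 3; 3 < 0 — FAILS

Answer: Both A and B are false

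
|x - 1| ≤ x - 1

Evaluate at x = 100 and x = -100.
x = 100: LHS = |100 - 1| = |99| = 99, RHS = 100 - 1 = 99; 99 ≤ 99 — holds
x = -100: LHS = |(-100) - 1| = |-101| = 101, RHS = (-100) - 1 = -101; 101 ≤ -101 — FAILS

Answer: Partially: holds for x = 100, fails for x = -100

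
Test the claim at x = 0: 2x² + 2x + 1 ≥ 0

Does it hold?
x = 0: LHS = 2·0² + 2·0 + 1 = 1; 1 ≥ 0 — holds

The relation is satisfied at x = 0.

Answer: Yes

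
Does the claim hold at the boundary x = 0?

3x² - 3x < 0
x = 0: LHS = 3·0² - 3·0 = 0; 0 < 0 — FAILS

The relation fails at x = 0, so x = 0 is a counterexample.

Answer: No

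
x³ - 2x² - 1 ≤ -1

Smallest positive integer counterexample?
Testing positive integers:
x = 1: LHS = 1³ - 2·1² - 1 = -2; -2 ≤ -1 — holds
x = 2: LHS = 2³ - 2·2² - 1 = -1; -1 ≤ -1 — holds
x = 3: LHS = 3³ - 2·3² - 1 = 8; 8 ≤ -1 — FAILS  ← smallest positive counterexample

Answer: x = 3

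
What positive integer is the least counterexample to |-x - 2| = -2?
Testing positive integers:
x = 1: LHS = |-1 - 2| = |-3| = 3; 3 = -2 — FAILS  ← smallest positive counterexample

Answer: x = 1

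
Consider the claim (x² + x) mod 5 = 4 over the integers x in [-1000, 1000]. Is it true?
The claim fails at x = 0:
x = 0: LHS = (0² + 0) mod 5 = 0 mod 5 = 0; 0 = 4 — FAILS

Because a single integer refutes it, the statement is false.

Answer: False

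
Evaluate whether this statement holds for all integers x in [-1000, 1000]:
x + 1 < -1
The claim fails at x = 0:
x = 0: LHS = 0 + 1 = 1; 1 < -1 — FAILS

Because a single integer refutes it, the statement is false.

Answer: False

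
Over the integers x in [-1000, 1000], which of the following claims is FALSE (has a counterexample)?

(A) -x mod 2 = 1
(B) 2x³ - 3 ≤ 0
(A) x = 0: LHS = (-0) mod 2 = 0 mod 2 = 0; 0 = 1 — FAILS
(B) x = 2: LHS = 2·2³ - 3 = 13; 13 ≤ 0 — FAILS

Answer: Both A and B are false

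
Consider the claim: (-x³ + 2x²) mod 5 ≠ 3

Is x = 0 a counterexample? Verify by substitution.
Substitute x = 0 into the relation:
x = 0: LHS = (-0³ + 2·0²) mod 5 = 0 mod 5 = 0; 0 ≠ 3 — holds

The claim holds here, so x = 0 is not a counterexample. (A counterexample exists elsewhere, e.g. x = -1.)

Answer: No, x = 0 is not a counterexample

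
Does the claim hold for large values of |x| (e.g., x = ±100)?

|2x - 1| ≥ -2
x = 100: LHS = |2·100 - 1| = |199| = 199; 199 ≥ -2 — holds
x = -100: LHS = |2·(-100) - 1| = |-201| = 201; 201 ≥ -2 — holds

Answer: Yes, holds for both x = 100 and x = -100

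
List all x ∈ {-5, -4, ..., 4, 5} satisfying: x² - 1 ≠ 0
Holds for: {-5, -4, -3, -2, 0, 2, 3, 4, 5}
Fails for: {-1, 1}

Answer: {-5, -4, -3, -2, 0, 2, 3, 4, 5}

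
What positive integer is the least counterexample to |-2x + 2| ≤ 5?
Testing positive integers:
x = 1: LHS = |-2·1 + 2| = |0| = 0; 0 ≤ 5 — holds
x = 2: LHS = |-2·2 + 2| = |-2| = 2; 2 ≤ 5 — holds
x = 3: LHS = |-2·3 + 2| = |-4| = 4; 4 ≤ 5 — holds
x = 4: LHS = |-2·4 + 2| = |-6| = 6; 6 ≤ 5 — FAILS  ← smallest positive counterexample

Answer: x = 4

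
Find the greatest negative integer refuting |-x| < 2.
Testing negative integers from -1 downward:
x = -1: LHS = |-(-1)| = |1| = 1; 1 < 2 — holds
x = -2: LHS = |-(-2)| = |2| = 2; 2 < 2 — FAILS  ← closest negative counterexample to 0

Answer: x = -2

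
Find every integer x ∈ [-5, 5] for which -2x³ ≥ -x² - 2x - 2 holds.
Holds for: {-5, -4, -3, -2, -1, 0, 1}
Fails for: {2, 3, 4, 5}

Answer: {-5, -4, -3, -2, -1, 0, 1}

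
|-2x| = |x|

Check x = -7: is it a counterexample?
Substitute x = -7 into the relation:
x = -7: LHS = |-2·(-7)| = |14| = 14, RHS = |-7| = 7; 14 = 7 — FAILS

Since the claim fails at x = -7, this value is a counterexample.

Answer: Yes, x = -7 is a counterexample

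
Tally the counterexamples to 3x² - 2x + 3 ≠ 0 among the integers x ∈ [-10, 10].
Over all integers in [-10, 10], LHS − RHS is always positive; it is smallest at x = 0, where it equals 3:
x = 0: LHS = 3·0² - 2·0 + 3 = 3; 3 ≠ 0 — holds
At the ends of the range:
x = -10: LHS = 3·(-10)² - 2·(-10) + 3 = 323; 323 ≠ 0 — holds
x = 10: LHS = 3·10² - 2·10 + 3 = 283; 283 ≠ 0 — holds
Hence LHS − RHS is never 0, i.e. the two sides are never equal, so the relation holds for every integer in [-10, 10].

No counterexample appears in that range.

Answer: 0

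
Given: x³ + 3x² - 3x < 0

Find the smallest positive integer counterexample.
Testing positive integers:
x = 1: LHS = 1³ + 3·1² - 3·1 = 1; 1 < 0 — FAILS  ← smallest positive counterexample

Answer: x = 1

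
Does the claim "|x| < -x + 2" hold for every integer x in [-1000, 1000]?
The claim fails at x = 1:
x = 1: LHS = |1| = 1, RHS = -1 + 2 = 1; 1 < 1 — FAILS

Because a single integer refutes it, the statement is false.

Answer: False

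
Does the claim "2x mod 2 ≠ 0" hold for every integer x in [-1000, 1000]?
The claim fails at x = 0:
x = 0: LHS = (2·0) mod 2 = 0 mod 2 = 0; 0 ≠ 0 — FAILS

Because a single integer refutes it, the statement is false.

Answer: False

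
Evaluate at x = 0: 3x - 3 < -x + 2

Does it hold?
x = 0: LHS = 3·0 - 3 = -3, RHS = -0 + 2 = 2; -3 < 2 — holds

The relation is satisfied at x = 0.

Answer: Yes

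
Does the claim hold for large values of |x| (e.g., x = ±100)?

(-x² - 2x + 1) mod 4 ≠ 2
x = 100: LHS = (-100² - 2·100 + 1) mod 4 = (-10199) mod 4 = 1; 1 ≠ 2 — holds
x = -100: LHS = (-(-100)² - 2·(-100) + 1) mod 4 = (-9799) mod 4 = 1; 1 ≠ 2 — holds

Answer: Yes, holds for both x = 100 and x = -100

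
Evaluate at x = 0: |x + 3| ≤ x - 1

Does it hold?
x = 0: LHS = |0 + 3| = |3| = 3, RHS = 0 - 1 = -1; 3 ≤ -1 — FAILS

The relation fails at x = 0, so x = 0 is a counterexample.

Answer: No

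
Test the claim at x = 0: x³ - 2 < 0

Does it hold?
x = 0: LHS = 0³ - 2 = -2; -2 < 0 — holds

The relation is satisfied at x = 0.

Answer: Yes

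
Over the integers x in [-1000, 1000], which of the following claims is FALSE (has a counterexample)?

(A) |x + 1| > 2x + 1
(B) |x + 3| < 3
(A) x = 0: LHS = |0 + 1| = |1| = 1, RHS = 2·0 + 1 = 1; 1 > 1 — FAILS
(B) x = 0: LHS = |0 + 3| = |3| = 3; 3 < 3 — FAILS

Answer: Both A and B are false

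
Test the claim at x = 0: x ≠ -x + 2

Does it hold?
x = 0: RHS = -0 + 2 = 2; 0 ≠ 2 — holds

The relation is satisfied at x = 0.

Answer: Yes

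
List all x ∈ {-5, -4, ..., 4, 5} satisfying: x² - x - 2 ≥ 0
Holds for: {-5, -4, -3, -2, -1, 2, 3, 4, 5}
Fails for: {0, 1}

Answer: {-5, -4, -3, -2, -1, 2, 3, 4, 5}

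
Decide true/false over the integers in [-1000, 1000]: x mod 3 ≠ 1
The claim fails at x = 1:
x = 1: LHS = 1 mod 3 = 1; 1 ≠ 1 — FAILS

Because a single integer refutes it, the statement is false.

Answer: False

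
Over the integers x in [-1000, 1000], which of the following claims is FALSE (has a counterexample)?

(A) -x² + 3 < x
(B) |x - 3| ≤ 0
(A) x = 0: LHS = -0² + 3 = 3; 3 < 0 — FAILS
(B) x = 0: LHS = |0 - 3| = |-3| = 3; 3 ≤ 0 — FAILS

Answer: Both A and B are false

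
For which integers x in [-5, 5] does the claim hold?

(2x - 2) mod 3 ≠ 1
Holds for: {-5, -4, -2, -1, 1, 2, 4, 5}
Fails for: {-3, 0, 3}

Answer: {-5, -4, -2, -1, 1, 2, 4, 5}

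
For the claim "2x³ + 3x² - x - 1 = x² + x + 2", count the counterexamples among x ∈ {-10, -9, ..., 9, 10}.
Counterexamples in [-10, 10]: {-10, -9, -8, -7, -6, -5, -4, -3, -2, -1, 0, 1, 2, 3, 4, 5, 6, 7, 8, 9, 10}.

Counting them gives 21 values.

Answer: 21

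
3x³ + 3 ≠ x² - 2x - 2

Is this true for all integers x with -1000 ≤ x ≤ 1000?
Track d = LHS − RHS over the integers in [-1000, 1000]. Equality would need d = 0, but d changes sign only between consecutive integers, jumping over 0:
x = -1: LHS = 3·(-1)³ + 3 = 0, RHS = (-1)² - 2·(-1) - 2 = 1; 0 ≠ 1 — holds  (d = -1)
x = 0: LHS = 3·0³ + 3 = 3, RHS = 0² - 2·0 - 2 = -2; 3 ≠ -2 — holds  (d = 5)
Away from these crossings d keeps a constant sign, and checking every integer in [-1000, 1000] confirms d ≠ 0 throughout. Hence the two sides are never equal, so the relation holds for every integer in [-1000, 1000].

No counterexample exists.

Answer: True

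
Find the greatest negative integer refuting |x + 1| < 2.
Testing negative integers from -1 downward:
x = -1: LHS = |(-1) + 1| = |0| = 0; 0 < 2 — holds
x = -2: LHS = |(-2) + 1| = |-1| = 1; 1 < 2 — holds
x = -3: LHS = |(-3) + 1| = |-2| = 2; 2 < 2 — FAILS  ← closest negative counterexample to 0

Answer: x = -3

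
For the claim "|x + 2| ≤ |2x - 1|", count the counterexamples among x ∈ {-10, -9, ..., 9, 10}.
Counterexamples in [-10, 10]: {0, 1, 2}.

Counting them gives 3 values.

Answer: 3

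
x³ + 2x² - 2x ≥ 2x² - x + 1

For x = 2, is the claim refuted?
Substitute x = 2 into the relation:
x = 2: LHS = 2³ + 2·2² - 2·2 = 12, RHS = 2·2² - 2 + 1 = 7; 12 ≥ 7 — holds

The claim holds here, so x = 2 is not a counterexample. (A counterexample exists elsewhere, e.g. x = 0.)

Answer: No, x = 2 is not a counterexample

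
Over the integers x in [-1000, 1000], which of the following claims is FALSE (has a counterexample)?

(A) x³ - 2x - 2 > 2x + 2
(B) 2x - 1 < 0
(A) x = 0: LHS = 0³ - 2·0 - 2 = -2, RHS = 2·0 + 2 = 2; -2 > 2 — FAILS
(B) x = 1: LHS = 2·1 - 1 = 1; 1 < 0 — FAILS

Answer: Both A and B are false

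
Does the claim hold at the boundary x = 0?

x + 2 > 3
x = 0: LHS = 0 + 2 = 2; 2 > 3 — FAILS

The relation fails at x = 0, so x = 0 is a counterexample.

Answer: No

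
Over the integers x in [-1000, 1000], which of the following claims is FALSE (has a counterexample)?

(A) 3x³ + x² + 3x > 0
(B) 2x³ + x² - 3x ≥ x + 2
(A) x = 0: LHS = 3·0³ + 0² + 3·0 = 0; 0 > 0 — FAILS
(B) x = 0: LHS = 2·0³ + 0² - 3·0 = 0, RHS = 0 + 2 = 2; 0 ≥ 2 — FAILS

Answer: Both A and B are false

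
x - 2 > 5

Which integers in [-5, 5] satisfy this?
Over all integers in [-5, 5], LHS − RHS is largest at x = 5, where it equals -2:
x = 5: LHS = 5 - 2 = 3; 3 > 5 — FAILS
At the ends of the range:
x = -5: LHS = (-5) - 2 = -7; -7 > 5 — FAILS
Hence LHS − RHS is never positive, i.e. LHS ≤ RHS throughout, so the claimed relation (>) fails for every integer in [-5, 5].

Answer: None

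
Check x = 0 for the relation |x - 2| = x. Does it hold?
x = 0: LHS = |0 - 2| = |-2| = 2; 2 = 0 — FAILS

The relation fails at x = 0, so x = 0 is a counterexample.

Answer: No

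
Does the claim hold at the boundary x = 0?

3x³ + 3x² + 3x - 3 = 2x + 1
x = 0: LHS = 3·0³ + 3·0² + 3·0 - 3 = -3, RHS = 2·0 + 1 = 1; -3 = 1 — FAILS

The relation fails at x = 0, so x = 0 is a counterexample.

Answer: No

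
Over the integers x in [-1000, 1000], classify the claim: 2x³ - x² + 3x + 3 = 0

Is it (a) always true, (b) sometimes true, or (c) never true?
Track d = LHS − RHS over the integers in [-1000, 1000]. Equality would need d = 0, but d changes sign only between consecutive integers, jumping over 0:
x = -1: LHS = 2·(-1)³ - (-1)² + 3·(-1) + 3 = -3; -3 = 0 — FAILS  (d = -3)
x = 0: LHS = 2·0³ - 0² + 3·0 + 3 = 3; 3 = 0 — FAILS  (d = 3)
Away from these crossings d keeps a constant sign, and checking every integer in [-1000, 1000] confirms d ≠ 0 throughout. Hence the two sides are never equal, so the claimed relation (=) fails for every integer in [-1000, 1000].

No integer in the range satisfies it.

Answer: Never true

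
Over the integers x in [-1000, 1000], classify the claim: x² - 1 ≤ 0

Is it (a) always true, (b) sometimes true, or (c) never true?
Holds at x = 0: LHS = 0² - 1 = -1; -1 ≤ 0 — holds
Fails at x = 2: LHS = 2² - 1 = 3; 3 ≤ 0 — FAILS
It is satisfied by some integers in the range but not all.

Answer: Sometimes true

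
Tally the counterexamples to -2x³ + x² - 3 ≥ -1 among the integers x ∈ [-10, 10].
Counterexamples in [-10, 10]: {0, 1, 2, 3, 4, 5, 6, 7, 8, 9, 10}.

Counting them gives 11 values.

Answer: 11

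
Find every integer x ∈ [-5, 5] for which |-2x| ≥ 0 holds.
An absolute value is never negative, so the left side is ≥ 0 for every x, while the right side is 0. Tightest case in [-5, 5] is x = 0:
x = 0: LHS = |-2·0| = |0| = 0; 0 ≥ 0 — holds
Hence LHS − RHS is never negative, i.e. LHS ≥ RHS throughout, so the relation holds for every integer in [-5, 5].

Answer: All integers in [-5, 5]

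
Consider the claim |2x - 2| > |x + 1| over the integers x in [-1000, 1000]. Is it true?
The claim fails at x = 1:
x = 1: LHS = |2·1 - 2| = |0| = 0, RHS = |1 + 1| = |2| = 2; 0 > 2 — FAILS

Because a single integer refutes it, the statement is false.

Answer: False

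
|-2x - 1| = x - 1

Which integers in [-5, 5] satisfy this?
Over all integers in [-5, 5], LHS − RHS is always positive; it is smallest at x = 0, where it equals 2:
x = 0: LHS = |-2·0 - 1| = |-1| = 1, RHS = 0 - 1 = -1; 1 = -1 — FAILS
At the ends of the range:
x = -5: LHS = |-2·(-5) - 1| = |9| = 9, RHS = (-5) - 1 = -6; 9 = -6 — FAILS
x = 5: LHS = |-2·5 - 1| = |-11| = 11, RHS = 5 - 1 = 4; 11 = 4 — FAILS
Hence LHS − RHS is never 0, i.e. the two sides are never equal, so the claimed relation (=) fails for every integer in [-5, 5].

Answer: None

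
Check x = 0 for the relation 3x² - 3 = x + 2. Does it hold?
x = 0: LHS = 3·0² - 3 = -3, RHS = 0 + 2 = 2; -3 = 2 — FAILS

The relation fails at x = 0, so x = 0 is a counterexample.

Answer: No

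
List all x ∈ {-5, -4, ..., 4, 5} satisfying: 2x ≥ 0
Holds for: {0, 1, 2, 3, 4, 5}
Fails for: {-5, -4, -3, -2, -1}

Answer: {0, 1, 2, 3, 4, 5}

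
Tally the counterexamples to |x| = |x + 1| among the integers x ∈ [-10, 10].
Counterexamples in [-10, 10]: {-10, -9, -8, -7, -6, -5, -4, -3, -2, -1, 0, 1, 2, 3, 4, 5, 6, 7, 8, 9, 10}.

Counting them gives 21 values.

Answer: 21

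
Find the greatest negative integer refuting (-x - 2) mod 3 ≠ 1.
Testing negative integers from -1 downward:
x = -1: LHS = (-(-1) - 2) mod 3 = (-1) mod 3 = 2; 2 ≠ 1 — holds
x = -2: LHS = (-(-2) - 2) mod 3 = 0 mod 3 = 0; 0 ≠ 1 — holds
x = -3: LHS = (-(-3) - 2) mod 3 = 1 mod 3 = 1; 1 ≠ 1 — FAILS  ← closest negative counterexample to 0

Answer: x = -3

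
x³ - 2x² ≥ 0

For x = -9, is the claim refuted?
Substitute x = -9 into the relation:
x = -9: LHS = (-9)³ - 2·(-9)² = -891; -891 ≥ 0 — FAILS

Since the claim fails at x = -9, this value is a counterexample.

Answer: Yes, x = -9 is a counterexample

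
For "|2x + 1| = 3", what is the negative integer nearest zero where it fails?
Testing negative integers from -1 downward:
x = -1: LHS = |2·(-1) + 1| = |-1| = 1; 1 = 3 — FAILS  ← closest negative counterexample to 0

Answer: x = -1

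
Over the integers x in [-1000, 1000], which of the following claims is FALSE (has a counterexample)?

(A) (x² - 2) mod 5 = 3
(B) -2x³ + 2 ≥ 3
(A) x = 1: LHS = (1² - 2) mod 5 = (-1) mod 5 = 4; 4 = 3 — FAILS
(B) x = 0: LHS = -2·0³ + 2 = 2; 2 ≥ 3 — FAILS

Answer: Both A and B are false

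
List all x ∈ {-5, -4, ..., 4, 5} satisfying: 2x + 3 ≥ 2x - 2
Over all integers in [-5, 5], LHS − RHS is smallest at x = 0, where it equals 5:
x = 0: LHS = 2·0 + 3 = 3, RHS = 2·0 - 2 = -2; 3 ≥ -2 — holds
At the ends of the range:
x = -5: LHS = 2·(-5) + 3 = -7, RHS = 2·(-5) - 2 = -12; -7 ≥ -12 — holds
x = 5: LHS = 2·5 + 3 = 13, RHS = 2·5 - 2 = 8; 13 ≥ 8 — holds
Hence LHS − RHS is never negative, i.e. LHS ≥ RHS throughout, so the relation holds for every integer in [-5, 5].

Answer: All integers in [-5, 5]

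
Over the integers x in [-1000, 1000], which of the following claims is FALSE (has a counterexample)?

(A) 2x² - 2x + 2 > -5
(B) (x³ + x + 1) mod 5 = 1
(A) Over all integers in [-1000, 1000], LHS − RHS is smallest at x = 0, where it equals 7:
x = 0: LHS = 2·0² - 2·0 + 2 = 2; 2 > -5 — holds
At the ends of the range:
x = -1000: LHS = 2·(-1000)² - 2·(-1000) + 2 = 2002002; 2002002 > -5 — holds
x = 1000: LHS = 2·1000² - 2·1000 + 2 = 1998002; 1998002 > -5 — holds
Hence LHS − RHS is never zero or negative, i.e. LHS > RHS throughout, so the relation holds for every integer in [-1000, 1000].

(B) x = 1: LHS = (1³ + 1 + 1) mod 5 = 3 mod 5 = 3; 3 = 1 — FAILS

Only (B) has a counterexample.

Answer: B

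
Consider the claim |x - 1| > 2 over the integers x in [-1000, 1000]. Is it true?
The claim fails at x = 0:
x = 0: LHS = |0 - 1| = |-1| = 1; 1 > 2 — FAILS

Because a single integer refutes it, the statement is false.

Answer: False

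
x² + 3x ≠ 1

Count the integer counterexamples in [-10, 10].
Track d = LHS − RHS over the integers in [-10, 10]. Equality would need d = 0, but d changes sign only between consecutive integers, jumping over 0:
x = -4: LHS = (-4)² + 3·(-4) = 4; 4 ≠ 1 — holds  (d = 3)
x = -3: LHS = (-3)² + 3·(-3) = 0; 0 ≠ 1 — holds  (d = -1)
x = 0: LHS = 0² + 3·0 = 0; 0 ≠ 1 — holds  (d = -1)
x = 1: LHS = 1² + 3·1 = 4; 4 ≠ 1 — holds  (d = 3)
Away from these crossings d keeps a constant sign, and checking every integer in [-10, 10] confirms d ≠ 0 throughout. Hence the two sides are never equal, so the relation holds for every integer in [-10, 10].

No counterexample appears in that range.

Answer: 0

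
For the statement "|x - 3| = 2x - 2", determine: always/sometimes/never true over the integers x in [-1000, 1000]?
Track d = LHS − RHS over the integers in [-1000, 1000]. Equality would need d = 0, but d changes sign only between consecutive integers, jumping over 0:
x = 1: LHS = |1 - 3| = |-2| = 2, RHS = 2·1 - 2 = 0; 2 = 0 — FAILS  (d = 2)
x = 2: LHS = |2 - 3| = |-1| = 1, RHS = 2·2 - 2 = 2; 1 = 2 — FAILS  (d = -1)
Away from these crossings d keeps a constant sign, and checking every integer in [-1000, 1000] confirms d ≠ 0 throughout. Hence the two sides are never equal, so the claimed relation (=) fails for every integer in [-1000, 1000].

No integer in the range satisfies it.

Answer: Never true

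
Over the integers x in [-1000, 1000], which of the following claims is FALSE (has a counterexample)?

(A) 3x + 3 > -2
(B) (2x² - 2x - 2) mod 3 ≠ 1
(A) x = -2: LHS = 3·(-2) + 3 = -3; -3 > -2 — FAILS
(B) x = 0: LHS = (2·0² - 2·0 - 2) mod 3 = (-2) mod 3 = 1; 1 ≠ 1 — FAILS

Answer: Both A and B are false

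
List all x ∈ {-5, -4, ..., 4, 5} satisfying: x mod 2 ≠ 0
Holds for: {-5, -3, -1, 1, 3, 5}
Fails for: {-4, -2, 0, 2, 4}

Answer: {-5, -3, -1, 1, 3, 5}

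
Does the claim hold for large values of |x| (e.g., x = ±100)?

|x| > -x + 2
x = 100: LHS = |100| = 100, RHS = -100 + 2 = -98; 100 > -98 — holds
x = -100: LHS = |-100| = 100, RHS = -(-100) + 2 = 102; 100 > 102 — FAILS

Answer: Partially: holds for x = 100, fails for x = -100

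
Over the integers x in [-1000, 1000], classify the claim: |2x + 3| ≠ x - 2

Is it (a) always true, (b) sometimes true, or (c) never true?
Over all integers in [-1000, 1000], LHS − RHS is always positive; it is smallest at x = -1, where it equals 4:
x = -1: LHS = |2·(-1) + 3| = |1| = 1, RHS = (-1) - 2 = -3; 1 ≠ -3 — holds
At the ends of the range:
x = -1000: LHS = |2·(-1000) + 3| = |-1997| = 1997, RHS = (-1000) - 2 = -1002; 1997 ≠ -1002 — holds
x = 1000: LHS = |2·1000 + 3| = |2003| = 2003, RHS = 1000 - 2 = 998; 2003 ≠ 998 — holds
Hence LHS − RHS is never 0, i.e. the two sides are never equal, so the relation holds for every integer in [-1000, 1000].

No counterexample exists.

Answer: Always true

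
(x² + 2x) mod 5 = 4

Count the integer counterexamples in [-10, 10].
Counterexamples in [-10, 10]: {-10, -9, -8, -7, -5, -4, -3, -2, 0, 1, 2, 3, 5, 6, 7, 8, 10}.

Counting them gives 17 values.

Answer: 17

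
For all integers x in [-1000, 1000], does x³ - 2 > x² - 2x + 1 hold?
The claim fails at x = 0:
x = 0: LHS = 0³ - 2 = -2, RHS = 0² - 2·0 + 1 = 1; -2 > 1 — FAILS

Because a single integer refutes it, the statement is false.

Answer: False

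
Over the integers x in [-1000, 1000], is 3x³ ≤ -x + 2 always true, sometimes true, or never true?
Holds at x = 0: LHS = 3·0³ = 0, RHS = -0 + 2 = 2; 0 ≤ 2 — holds
Fails at x = 1: LHS = 3·1³ = 3, RHS = -1 + 2 = 1; 3 ≤ 1 — FAILS
It is satisfied by some integers in the range but not all.

Answer: Sometimes true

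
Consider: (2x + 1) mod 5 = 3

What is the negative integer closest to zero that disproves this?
Testing negative integers from -1 downward:
x = -1: LHS = (2·(-1) + 1) mod 5 = (-1) mod 5 = 4; 4 = 3 — FAILS  ← closest negative counterexample to 0

Answer: x = -1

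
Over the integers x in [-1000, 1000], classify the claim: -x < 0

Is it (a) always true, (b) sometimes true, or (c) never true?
Holds at x = 1: -1 < 0 — holds
Fails at x = 0: LHS = -0 = 0; 0 < 0 — FAILS
It is satisfied by some integers in the range but not all.

Answer: Sometimes true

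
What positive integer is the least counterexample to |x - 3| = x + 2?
Testing positive integers:
x = 1: LHS = |1 - 3| = |-2| = 2, RHS = 1 + 2 = 3; 2 = 3 — FAILS  ← smallest positive counterexample

Answer: x = 1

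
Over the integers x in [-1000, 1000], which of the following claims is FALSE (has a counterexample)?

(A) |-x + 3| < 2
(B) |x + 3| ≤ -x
(A) x = 0: LHS = |-0 + 3| = |3| = 3; 3 < 2 — FAILS
(B) x = 0: LHS = |0 + 3| = |3| = 3, RHS = -0 = 0; 3 ≤ 0 — FAILS

Answer: Both A and B are false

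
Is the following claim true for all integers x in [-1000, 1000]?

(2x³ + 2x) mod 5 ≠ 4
The claim fails at x = 1:
x = 1: LHS = (2·1³ + 2·1) mod 5 = 4 mod 5 = 4; 4 ≠ 4 — FAILS

Because a single integer refutes it, the statement is false.

Answer: False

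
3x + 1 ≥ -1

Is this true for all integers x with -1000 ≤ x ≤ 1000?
The claim fails at x = -1:
x = -1: LHS = 3·(-1) + 1 = -2; -2 ≥ -1 — FAILS

Because a single integer refutes it, the statement is false.

Answer: False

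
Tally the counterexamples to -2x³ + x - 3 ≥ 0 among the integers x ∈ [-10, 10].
Counterexamples in [-10, 10]: {-1, 0, 1, 2, 3, 4, 5, 6, 7, 8, 9, 10}.

Counting them gives 12 values.

Answer: 12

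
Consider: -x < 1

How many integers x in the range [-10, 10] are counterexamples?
Counterexamples in [-10, 10]: {-10, -9, -8, -7, -6, -5, -4, -3, -2, -1}.

Counting them gives 10 values.

Answer: 10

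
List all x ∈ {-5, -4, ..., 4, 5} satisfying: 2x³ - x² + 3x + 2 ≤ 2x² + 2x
Holds for: {-5, -4, -3, -2, -1}
Fails for: {0, 1, 2, 3, 4, 5}

Answer: {-5, -4, -3, -2, -1}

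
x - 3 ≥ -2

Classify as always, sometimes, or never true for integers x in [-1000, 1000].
Holds at x = 1: LHS = 1 - 3 = -2; -2 ≥ -2 — holds
Fails at x = 0: LHS = 0 - 3 = -3; -3 ≥ -2 — FAILS
It is satisfied by some integers in the range but not all.

Answer: Sometimes true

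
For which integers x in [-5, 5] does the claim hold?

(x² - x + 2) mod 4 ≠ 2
Holds for: {-5, -2, -1, 2, 3}
Fails for: {-4, -3, 0, 1, 4, 5}

Answer: {-5, -2, -1, 2, 3}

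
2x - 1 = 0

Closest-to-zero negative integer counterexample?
Testing negative integers from -1 downward:
x = -1: LHS = 2·(-1) - 1 = -3; -3 = 0 — FAILS  ← closest negative counterexample to 0

Answer: x = -1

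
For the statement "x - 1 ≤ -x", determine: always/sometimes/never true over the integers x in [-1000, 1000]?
Holds at x = 0: LHS = 0 - 1 = -1, RHS = -0 = 0; -1 ≤ 0 — holds
Fails at x = 1: LHS = 1 - 1 = 0; 0 ≤ -1 — FAILS
It is satisfied by some integers in the range but not all.

Answer: Sometimes true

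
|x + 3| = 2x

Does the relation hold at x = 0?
x = 0: LHS = |0 + 3| = |3| = 3, RHS = 2·0 = 0; 3 = 0 — FAILS

The relation fails at x = 0, so x = 0 is a counterexample.

Answer: No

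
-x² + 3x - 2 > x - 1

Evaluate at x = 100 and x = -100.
x = 100: LHS = -100² + 3·100 - 2 = -9702, RHS = 100 - 1 = 99; -9702 > 99 — FAILS
x = -100: LHS = -(-100)² + 3·(-100) - 2 = -10302, RHS = (-100) - 1 = -101; -10302 > -101 — FAILS

Answer: No, fails for both x = 100 and x = -100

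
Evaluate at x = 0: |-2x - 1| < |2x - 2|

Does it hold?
x = 0: LHS = |-2·0 - 1| = |-1| = 1, RHS = |2·0 - 2| = |-2| = 2; 1 < 2 — holds

The relation is satisfied at x = 0.

Answer: Yes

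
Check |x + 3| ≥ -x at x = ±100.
x = 100: LHS = |100 + 3| = |103| = 103; 103 ≥ -100 — holds
x = -100: LHS = |(-100) + 3| = |-97| = 97, RHS = -(-100) = 100; 97 ≥ 100 — FAILS

Answer: Partially: holds for x = 100, fails for x = -100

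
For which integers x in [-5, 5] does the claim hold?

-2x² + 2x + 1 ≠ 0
Track d = LHS − RHS over the integers in [-5, 5]. Equality would need d = 0, but d changes sign only between consecutive integers, jumping over 0:
x = -1: LHS = -2·(-1)² + 2·(-1) + 1 = -3; -3 ≠ 0 — holds  (d = -3)
x = 0: LHS = -2·0² + 2·0 + 1 = 1; 1 ≠ 0 — holds  (d = 1)
x = 1: LHS = -2·1² + 2·1 + 1 = 1; 1 ≠ 0 — holds  (d = 1)
x = 2: LHS = -2·2² + 2·2 + 1 = -3; -3 ≠ 0 — holds  (d = -3)
Away from these crossings d keeps a constant sign, and checking every integer in [-5, 5] confirms d ≠ 0 throughout. Hence the two sides are never equal, so the relation holds for every integer in [-5, 5].

Answer: All integers in [-5, 5]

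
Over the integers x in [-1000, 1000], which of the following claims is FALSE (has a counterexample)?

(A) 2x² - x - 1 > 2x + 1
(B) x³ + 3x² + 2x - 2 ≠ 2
(A) x = 0: LHS = 2·0² - 0 - 1 = -1, RHS = 2·0 + 1 = 1; -1 > 1 — FAILS

(B) Track d = LHS − RHS over the integers in [-1000, 1000]. Equality would need d = 0, but d changes sign only between consecutive integers, jumping over 0:
x = 0: LHS = 0³ + 3·0² + 2·0 - 2 = -2; -2 ≠ 2 — holds  (d = -4)
x = 1: LHS = 1³ + 3·1² + 2·1 - 2 = 4; 4 ≠ 2 — holds  (d = 2)
Away from these crossings d keeps a constant sign, and checking every integer in [-1000, 1000] confirms d ≠ 0 throughout. Hence the two sides are never equal, so the relation holds for every integer in [-1000, 1000].

Only (A) has a counterexample.

Answer: A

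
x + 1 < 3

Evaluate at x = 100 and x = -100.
x = 100: LHS = 100 + 1 = 101; 101 < 3 — FAILS
x = -100: LHS = (-100) + 1 = -99; -99 < 3 — holds

Answer: Partially: fails for x = 100, holds for x = -100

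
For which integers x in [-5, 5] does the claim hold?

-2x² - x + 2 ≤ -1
Holds for: {-5, -4, -3, -2, 1, 2, 3, 4, 5}
Fails for: {-1, 0}

Answer: {-5, -4, -3, -2, 1, 2, 3, 4, 5}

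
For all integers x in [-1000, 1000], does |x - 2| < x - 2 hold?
The claim fails at x = 0:
x = 0: LHS = |0 - 2| = |-2| = 2, RHS = 0 - 2 = -2; 2 < -2 — FAILS

Because a single integer refutes it, the statement is false.

Answer: False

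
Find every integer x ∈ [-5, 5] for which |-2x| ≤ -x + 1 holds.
Holds for: {-1, 0}
Fails for: {-5, -4, -3, -2, 1, 2, 3, 4, 5}

Answer: {-1, 0}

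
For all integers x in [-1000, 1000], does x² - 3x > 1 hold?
The claim fails at x = 0:
x = 0: LHS = 0² - 3·0 = 0; 0 > 1 — FAILS

Because a single integer refutes it, the statement is false.

Answer: False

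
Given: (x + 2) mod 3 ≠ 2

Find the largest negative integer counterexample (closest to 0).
Testing negative integers from -1 downward:
x = -1: LHS = ((-1) + 2) mod 3 = 1 mod 3 = 1; 1 ≠ 2 — holds
x = -2: LHS = ((-2) + 2) mod 3 = 0 mod 3 = 0; 0 ≠ 2 — holds
x = -3: LHS = ((-3) + 2) mod 3 = (-1) mod 3 = 2; 2 ≠ 2 — FAILS  ← closest negative counterexample to 0

Answer: x = -3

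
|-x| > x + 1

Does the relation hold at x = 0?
x = 0: LHS = |-0| = |0| = 0, RHS = 0 + 1 = 1; 0 > 1 — FAILS

The relation fails at x = 0, so x = 0 is a counterexample.

Answer: No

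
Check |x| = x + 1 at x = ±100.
x = 100: LHS = |100| = 100, RHS = 100 + 1 = 101; 100 = 101 — FAILS
x = -100: LHS = |-100| = 100, RHS = (-100) + 1 = -99; 100 = -99 — FAILS

Answer: No, fails for both x = 100 and x = -100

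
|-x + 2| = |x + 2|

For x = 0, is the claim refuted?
Substitute x = 0 into the relation:
x = 0: LHS = |-0 + 2| = |2| = 2, RHS = |0 + 2| = |2| = 2; 2 = 2 — holds

The claim holds here, so x = 0 is not a counterexample. (A counterexample exists elsewhere, e.g. x = 1.)

Answer: No, x = 0 is not a counterexample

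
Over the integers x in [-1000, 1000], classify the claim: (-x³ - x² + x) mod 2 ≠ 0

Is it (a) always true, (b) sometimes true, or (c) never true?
Holds at x = 1: LHS = (-1³ - 1² + 1) mod 2 = (-1) mod 2 = 1; 1 ≠ 0 — holds
Fails at x = 0: LHS = (-0³ - 0² + 0) mod 2 = 0 mod 2 = 0; 0 ≠ 0 — FAILS
It is satisfied by some integers in the range but not all.

Answer: Sometimes true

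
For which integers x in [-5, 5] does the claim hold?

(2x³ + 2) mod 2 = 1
For a polynomial with integer coefficients, its value mod 2 depends only on x mod 2, so it suffices to check one representative of each residue class, x = 0, 1:
x = 0: LHS = (2·0³ + 2) mod 2 = 2 mod 2 = 0; 0 = 1 — FAILS
x = 1: LHS = (2·1³ + 2) mod 2 = 4 mod 2 = 0; 0 = 1 — FAILS
The relation fails in every residue class, so the claimed relation (=) fails for every integer in [-5, 5].

Answer: None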